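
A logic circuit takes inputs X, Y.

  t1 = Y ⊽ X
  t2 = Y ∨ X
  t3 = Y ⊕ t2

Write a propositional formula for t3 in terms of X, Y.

t2 = Y ∨ X
t3 = Y ⊕ t2 = Y ⊕ (Y ∨ X)

Y ⊕ (Y ∨ X)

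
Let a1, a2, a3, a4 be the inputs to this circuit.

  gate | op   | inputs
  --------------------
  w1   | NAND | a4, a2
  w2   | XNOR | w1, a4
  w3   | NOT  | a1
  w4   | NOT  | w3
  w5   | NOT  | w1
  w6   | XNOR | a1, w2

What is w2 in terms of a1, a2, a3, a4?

(a4 NAND a2) XNOR a4

w1 = a4 NAND a2
w2 = w1 XNOR a4 = (a4 NAND a2) XNOR a4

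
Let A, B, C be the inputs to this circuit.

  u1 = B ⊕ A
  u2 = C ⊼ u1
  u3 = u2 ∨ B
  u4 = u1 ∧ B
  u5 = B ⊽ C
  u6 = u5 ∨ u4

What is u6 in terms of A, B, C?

u1 = B ⊕ A
u4 = u1 ∧ B = (B ⊕ A) ∧ B
u5 = B ⊽ C
u6 = u5 ∨ u4 = (B ⊽ C) ∨ ((B ⊕ A) ∧ B)

(B ⊽ C) ∨ ((B ⊕ A) ∧ B)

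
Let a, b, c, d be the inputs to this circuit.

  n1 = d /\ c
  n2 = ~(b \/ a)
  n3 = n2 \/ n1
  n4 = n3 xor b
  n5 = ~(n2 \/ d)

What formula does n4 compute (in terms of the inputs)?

n1 = d /\ c
n2 = ~(b \/ a)
n3 = n2 \/ n1 = (~(b \/ a)) \/ (d /\ c)
n4 = n3 xor b = ((~(b \/ a)) \/ (d /\ c)) xor b

((~(b \/ a)) \/ (d /\ c)) xor b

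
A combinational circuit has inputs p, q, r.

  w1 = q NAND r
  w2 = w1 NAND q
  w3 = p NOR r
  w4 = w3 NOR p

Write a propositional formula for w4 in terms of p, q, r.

(p NOR r) NOR p

w3 = p NOR r
w4 = w3 NOR p = (p NOR r) NOR p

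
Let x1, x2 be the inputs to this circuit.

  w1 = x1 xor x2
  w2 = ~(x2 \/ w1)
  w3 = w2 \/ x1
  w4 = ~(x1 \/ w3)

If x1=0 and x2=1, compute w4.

w1 = 0 xor 1 = 1
w2 = ~(1 \/ 1) = 0
w3 = 0 \/ 0 = 0
w4 = ~(0 \/ 0) = 1

1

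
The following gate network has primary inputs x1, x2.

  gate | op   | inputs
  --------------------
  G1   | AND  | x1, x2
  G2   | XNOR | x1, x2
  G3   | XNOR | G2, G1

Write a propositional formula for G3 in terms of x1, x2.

G1 = x1 AND x2
G2 = x1 XNOR x2
G3 = G2 XNOR G1 = (x1 XNOR x2) XNOR (x1 AND x2)

(x1 XNOR x2) XNOR (x1 AND x2)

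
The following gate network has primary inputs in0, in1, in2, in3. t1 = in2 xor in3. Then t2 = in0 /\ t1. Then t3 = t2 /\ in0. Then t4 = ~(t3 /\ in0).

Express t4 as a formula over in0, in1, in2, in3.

~(((in0 /\ (in2 xor in3)) /\ in0) /\ in0)

t1 = in2 xor in3
t2 = in0 /\ t1 = in0 /\ (in2 xor in3)
t3 = t2 /\ in0 = (in0 /\ (in2 xor in3)) /\ in0
t4 = ~(t3 /\ in0) = ~(((in0 /\ (in2 xor in3)) /\ in0) /\ in0)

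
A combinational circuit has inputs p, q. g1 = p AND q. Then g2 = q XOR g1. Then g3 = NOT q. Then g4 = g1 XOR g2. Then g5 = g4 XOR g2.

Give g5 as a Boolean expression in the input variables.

g1 = p AND q
g2 = q XOR g1 = q XOR (p AND q)
g4 = g1 XOR g2 = (p AND q) XOR (q XOR (p AND q))
g5 = g4 XOR g2 = ((p AND q) XOR (q XOR (p AND q))) XOR (q XOR (p AND q))

((p AND q) XOR (q XOR (p AND q))) XOR (q XOR (p AND q))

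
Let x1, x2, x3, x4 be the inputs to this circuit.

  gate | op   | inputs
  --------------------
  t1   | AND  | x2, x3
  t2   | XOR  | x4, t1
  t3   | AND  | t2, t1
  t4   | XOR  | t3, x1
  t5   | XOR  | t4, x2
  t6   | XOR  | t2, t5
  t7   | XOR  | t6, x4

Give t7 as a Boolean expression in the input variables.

t1 = x2 AND x3
t2 = x4 XOR t1 = x4 XOR (x2 AND x3)
t3 = t2 AND t1 = (x4 XOR (x2 AND x3)) AND (x2 AND x3)
t4 = t3 XOR x1 = ((x4 XOR (x2 AND x3)) AND (x2 AND x3)) XOR x1
t5 = t4 XOR x2 = (((x4 XOR (x2 AND x3)) AND (x2 AND x3)) XOR x1) XOR x2
t6 = t2 XOR t5 = (x4 XOR (x2 AND x3)) XOR ((((x4 XOR (x2 AND x3)) AND (x2 AND x3)) XOR x1) XOR x2)
t7 = t6 XOR x4 = ((x4 XOR (x2 AND x3)) XOR ((((x4 XOR (x2 AND x3)) AND (x2 AND x3)) XOR x1) XOR x2)) XOR x4

((x4 XOR (x2 AND x3)) XOR ((((x4 XOR (x2 AND x3)) AND (x2 AND x3)) XOR x1) XOR x2)) XOR x4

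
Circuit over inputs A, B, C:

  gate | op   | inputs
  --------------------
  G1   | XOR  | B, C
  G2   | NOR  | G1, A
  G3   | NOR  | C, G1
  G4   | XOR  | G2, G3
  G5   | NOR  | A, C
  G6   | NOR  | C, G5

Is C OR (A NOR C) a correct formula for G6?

G5 = A NOR C
G6 = C NOR G5 = C NOR (A NOR C)
At A=0, B=0, C=0: circuit gives 0, formula gives 1.

No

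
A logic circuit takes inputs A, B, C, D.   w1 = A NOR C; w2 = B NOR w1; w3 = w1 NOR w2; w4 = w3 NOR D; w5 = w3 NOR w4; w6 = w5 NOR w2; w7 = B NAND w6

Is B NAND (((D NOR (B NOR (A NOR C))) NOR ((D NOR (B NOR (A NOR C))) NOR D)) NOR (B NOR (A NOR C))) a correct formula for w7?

No

w1 = A NOR C
w2 = B NOR w1 = B NOR (A NOR C)
w3 = w1 NOR w2 = (A NOR C) NOR (B NOR (A NOR C))
w4 = w3 NOR D = ((A NOR C) NOR (B NOR (A NOR C))) NOR D
w5 = w3 NOR w4 = ((A NOR C) NOR (B NOR (A NOR C))) NOR (((A NOR C) NOR (B NOR (A NOR C))) NOR D)
w6 = w5 NOR w2 = (((A NOR C) NOR (B NOR (A NOR C))) NOR (((A NOR C) NOR (B NOR (A NOR C))) NOR D)) NOR (B NOR (A NOR C))
w7 = B NAND w6 = B NAND ((((A NOR C) NOR (B NOR (A NOR C))) NOR (((A NOR C) NOR (B NOR (A NOR C))) NOR D)) NOR (B NOR (A NOR C)))
At A=0, B=1, C=1, D=1: circuit gives 0, formula gives 1.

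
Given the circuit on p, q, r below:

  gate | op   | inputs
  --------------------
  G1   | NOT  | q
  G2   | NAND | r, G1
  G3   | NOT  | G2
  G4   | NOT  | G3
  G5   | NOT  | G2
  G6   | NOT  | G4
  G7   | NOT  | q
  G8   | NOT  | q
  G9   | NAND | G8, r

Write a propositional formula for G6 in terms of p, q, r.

G1 = NOT q
G2 = r NAND G1 = r NAND NOT q
G3 = NOT G2 = NOT (r NAND NOT q)
G4 = NOT G3 = NOT NOT (r NAND NOT q)
G6 = NOT G4 = NOT NOT NOT (r NAND NOT q)

NOT NOT NOT (r NAND NOT q)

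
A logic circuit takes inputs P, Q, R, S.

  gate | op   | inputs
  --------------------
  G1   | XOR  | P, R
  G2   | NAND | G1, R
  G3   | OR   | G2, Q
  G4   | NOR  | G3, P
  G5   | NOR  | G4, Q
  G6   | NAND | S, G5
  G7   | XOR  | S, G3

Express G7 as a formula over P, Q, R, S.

G1 = P XOR R
G2 = G1 NAND R = (P XOR R) NAND R
G3 = G2 OR Q = ((P XOR R) NAND R) OR Q
G7 = S XOR G3 = S XOR (((P XOR R) NAND R) OR Q)

S XOR (((P XOR R) NAND R) OR Q)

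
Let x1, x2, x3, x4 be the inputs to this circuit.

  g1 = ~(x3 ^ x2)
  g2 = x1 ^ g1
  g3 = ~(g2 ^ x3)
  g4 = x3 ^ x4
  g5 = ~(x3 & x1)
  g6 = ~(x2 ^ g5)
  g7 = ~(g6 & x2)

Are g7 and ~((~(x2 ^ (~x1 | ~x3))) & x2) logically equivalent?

g5 = ~(x3 & x1)
g6 = ~(x2 ^ g5) = ~(x2 ^ (~(x3 & x1)))
g7 = ~(g6 & x2) = ~((~(x2 ^ (~(x3 & x1)))) & x2)
At x1=0, x2=1, x3=0, x4=0: circuit gives 0, formula gives 0.
At x1=0, x2=0, x3=0, x4=0: circuit gives 1, formula gives 1.
Agrees on all 16 inputs.

Yes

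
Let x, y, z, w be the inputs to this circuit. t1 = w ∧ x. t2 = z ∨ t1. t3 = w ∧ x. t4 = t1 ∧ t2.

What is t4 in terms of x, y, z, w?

(w ∧ x) ∧ (z ∨ (w ∧ x))

t1 = w ∧ x
t2 = z ∨ t1 = z ∨ (w ∧ x)
t4 = t1 ∧ t2 = (w ∧ x) ∧ (z ∨ (w ∧ x))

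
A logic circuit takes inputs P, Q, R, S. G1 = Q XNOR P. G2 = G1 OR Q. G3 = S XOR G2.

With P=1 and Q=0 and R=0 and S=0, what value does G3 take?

G1 = 0 XNOR 1 = 0
G2 = 0 OR 0 = 0
G3 = 0 XOR 0 = 0

0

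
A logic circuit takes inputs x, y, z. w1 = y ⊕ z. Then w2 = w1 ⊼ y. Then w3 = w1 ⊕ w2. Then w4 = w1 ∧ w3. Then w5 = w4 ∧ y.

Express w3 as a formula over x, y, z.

w1 = y ⊕ z
w2 = w1 ⊼ y = (y ⊕ z) ⊼ y
w3 = w1 ⊕ w2 = (y ⊕ z) ⊕ ((y ⊕ z) ⊼ y)

(y ⊕ z) ⊕ ((y ⊕ z) ⊼ y)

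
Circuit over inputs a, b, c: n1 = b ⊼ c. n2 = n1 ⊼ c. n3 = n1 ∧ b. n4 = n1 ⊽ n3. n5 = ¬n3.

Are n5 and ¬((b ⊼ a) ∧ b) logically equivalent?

n1 = b ⊼ c
n3 = n1 ∧ b = (b ⊼ c) ∧ b
n5 = ¬n3 = ¬((b ⊼ c) ∧ b)
At a=0, b=1, c=1: circuit gives 1, formula gives 0.

No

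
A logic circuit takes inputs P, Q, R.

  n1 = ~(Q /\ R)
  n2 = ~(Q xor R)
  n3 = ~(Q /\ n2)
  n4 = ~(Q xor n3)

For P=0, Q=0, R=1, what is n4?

0

n2 = ~(0 xor 1) = 0
n3 = ~(0 /\ 0) = 1
n4 = ~(0 xor 1) = 0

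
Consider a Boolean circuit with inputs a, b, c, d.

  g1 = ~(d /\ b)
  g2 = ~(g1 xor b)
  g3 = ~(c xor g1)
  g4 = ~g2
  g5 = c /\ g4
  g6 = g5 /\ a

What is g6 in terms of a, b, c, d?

g1 = ~(d /\ b)
g2 = ~(g1 xor b) = ~((~(d /\ b)) xor b)
g4 = ~g2 = ~(~((~(d /\ b)) xor b))
g5 = c /\ g4 = c /\ ~(~((~(d /\ b)) xor b))
g6 = g5 /\ a = (c /\ ~(~((~(d /\ b)) xor b))) /\ a

(c /\ ~(~((~(d /\ b)) xor b))) /\ a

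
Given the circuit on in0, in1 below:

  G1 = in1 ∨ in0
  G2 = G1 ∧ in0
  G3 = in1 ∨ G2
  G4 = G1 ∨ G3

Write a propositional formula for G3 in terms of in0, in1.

G1 = in1 ∨ in0
G2 = G1 ∧ in0 = (in1 ∨ in0) ∧ in0
G3 = in1 ∨ G2 = in1 ∨ ((in1 ∨ in0) ∧ in0)

in1 ∨ ((in1 ∨ in0) ∧ in0)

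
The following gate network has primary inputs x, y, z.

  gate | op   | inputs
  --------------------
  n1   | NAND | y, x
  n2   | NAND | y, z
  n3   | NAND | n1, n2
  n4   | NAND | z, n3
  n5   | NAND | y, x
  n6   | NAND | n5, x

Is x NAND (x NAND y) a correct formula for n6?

n5 = y NAND x
n6 = n5 NAND x = (y NAND x) NAND x
At x=1, y=0, z=0: circuit gives 0, formula gives 0.
At x=0, y=0, z=0: circuit gives 1, formula gives 1.
Agrees on all 8 inputs.

Yes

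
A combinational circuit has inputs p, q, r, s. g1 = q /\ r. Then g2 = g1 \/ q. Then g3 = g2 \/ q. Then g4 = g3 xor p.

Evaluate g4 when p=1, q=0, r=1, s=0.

g1 = 0 /\ 1 = 0
g2 = 0 \/ 0 = 0
g3 = 0 \/ 0 = 0
g4 = 0 xor 1 = 1

1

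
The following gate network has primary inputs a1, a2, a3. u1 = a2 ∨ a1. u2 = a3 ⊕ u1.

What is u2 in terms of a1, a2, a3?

u1 = a2 ∨ a1
u2 = a3 ⊕ u1 = a3 ⊕ (a2 ∨ a1)

a3 ⊕ (a2 ∨ a1)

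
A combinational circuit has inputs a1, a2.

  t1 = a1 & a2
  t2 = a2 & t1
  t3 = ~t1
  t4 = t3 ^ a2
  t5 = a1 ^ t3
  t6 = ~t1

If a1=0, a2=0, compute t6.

1

t1 = 0 & 0 = 0
t6 = ~0 = 1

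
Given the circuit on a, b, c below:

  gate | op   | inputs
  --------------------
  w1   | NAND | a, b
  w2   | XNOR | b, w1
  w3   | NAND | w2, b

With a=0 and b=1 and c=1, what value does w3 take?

0

w1 = 0 NAND 1 = 1
w2 = 1 XNOR 1 = 1
w3 = 1 NAND 1 = 0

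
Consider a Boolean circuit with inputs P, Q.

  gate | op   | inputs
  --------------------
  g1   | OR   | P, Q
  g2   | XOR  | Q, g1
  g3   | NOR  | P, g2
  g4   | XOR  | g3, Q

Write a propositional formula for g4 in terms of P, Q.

(P NOR (Q XOR (P OR Q))) XOR Q

g1 = P OR Q
g2 = Q XOR g1 = Q XOR (P OR Q)
g3 = P NOR g2 = P NOR (Q XOR (P OR Q))
g4 = g3 XOR Q = (P NOR (Q XOR (P OR Q))) XOR Q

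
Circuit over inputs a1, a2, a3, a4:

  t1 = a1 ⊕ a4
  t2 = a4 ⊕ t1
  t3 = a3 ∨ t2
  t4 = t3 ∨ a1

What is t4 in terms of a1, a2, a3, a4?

t1 = a1 ⊕ a4
t2 = a4 ⊕ t1 = a4 ⊕ (a1 ⊕ a4)
t3 = a3 ∨ t2 = a3 ∨ (a4 ⊕ (a1 ⊕ a4))
t4 = t3 ∨ a1 = (a3 ∨ (a4 ⊕ (a1 ⊕ a4))) ∨ a1

(a3 ∨ (a4 ⊕ (a1 ⊕ a4))) ∨ a1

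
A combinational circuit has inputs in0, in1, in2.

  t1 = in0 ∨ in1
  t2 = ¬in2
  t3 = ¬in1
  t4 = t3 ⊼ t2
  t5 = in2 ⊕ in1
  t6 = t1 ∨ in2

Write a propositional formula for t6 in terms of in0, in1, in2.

t1 = in0 ∨ in1
t6 = t1 ∨ in2 = (in0 ∨ in1) ∨ in2

(in0 ∨ in1) ∨ in2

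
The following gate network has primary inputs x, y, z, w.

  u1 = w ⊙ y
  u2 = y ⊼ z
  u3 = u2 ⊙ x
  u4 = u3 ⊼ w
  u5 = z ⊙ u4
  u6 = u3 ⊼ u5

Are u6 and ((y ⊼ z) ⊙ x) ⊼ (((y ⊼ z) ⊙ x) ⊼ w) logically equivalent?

No

u2 = y ⊼ z
u3 = u2 ⊙ x = (y ⊼ z) ⊙ x
u4 = u3 ⊼ w = ((y ⊼ z) ⊙ x) ⊼ w
u5 = z ⊙ u4 = z ⊙ (((y ⊼ z) ⊙ x) ⊼ w)
u6 = u3 ⊼ u5 = ((y ⊼ z) ⊙ x) ⊼ (z ⊙ (((y ⊼ z) ⊙ x) ⊼ w))
At x=1, y=0, z=0, w=0: circuit gives 1, formula gives 0.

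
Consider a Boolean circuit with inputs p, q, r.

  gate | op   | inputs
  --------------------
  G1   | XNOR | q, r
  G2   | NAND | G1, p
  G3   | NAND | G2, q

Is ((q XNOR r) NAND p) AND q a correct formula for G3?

No

G1 = q XNOR r
G2 = G1 NAND p = (q XNOR r) NAND p
G3 = G2 NAND q = ((q XNOR r) NAND p) NAND q
At p=0, q=0, r=0: circuit gives 1, formula gives 0.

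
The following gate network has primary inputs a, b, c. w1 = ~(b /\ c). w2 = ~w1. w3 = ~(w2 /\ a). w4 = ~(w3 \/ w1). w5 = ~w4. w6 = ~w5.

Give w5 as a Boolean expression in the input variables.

~(~((~(~(~(b /\ c)) /\ a)) \/ (~(b /\ c))))

w1 = ~(b /\ c)
w2 = ~w1 = ~(~(b /\ c))
w3 = ~(w2 /\ a) = ~(~(~(b /\ c)) /\ a)
w4 = ~(w3 \/ w1) = ~((~(~(~(b /\ c)) /\ a)) \/ (~(b /\ c)))
w5 = ~w4 = ~(~((~(~(~(b /\ c)) /\ a)) \/ (~(b /\ c))))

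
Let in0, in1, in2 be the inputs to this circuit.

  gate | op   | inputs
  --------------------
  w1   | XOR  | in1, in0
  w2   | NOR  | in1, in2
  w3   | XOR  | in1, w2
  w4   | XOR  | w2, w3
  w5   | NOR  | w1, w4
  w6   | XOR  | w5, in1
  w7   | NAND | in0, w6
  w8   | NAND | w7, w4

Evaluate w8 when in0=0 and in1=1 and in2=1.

w1 = 1 XOR 0 = 1
w2 = 1 NOR 1 = 0
w3 = 1 XOR 0 = 1
w4 = 0 XOR 1 = 1
w5 = 1 NOR 1 = 0
w6 = 0 XOR 1 = 1
w7 = 0 NAND 1 = 1
w8 = 1 NAND 1 = 0

0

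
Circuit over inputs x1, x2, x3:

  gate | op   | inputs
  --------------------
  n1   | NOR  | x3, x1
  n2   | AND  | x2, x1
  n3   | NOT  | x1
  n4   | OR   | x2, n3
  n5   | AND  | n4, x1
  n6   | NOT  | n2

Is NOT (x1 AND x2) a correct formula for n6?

n2 = x2 AND x1
n6 = NOT n2 = NOT (x2 AND x1)
At x1=1, x2=1, x3=0: circuit gives 0, formula gives 0.
At x1=0, x2=0, x3=0: circuit gives 1, formula gives 1.
Agrees on all 8 inputs.

Yes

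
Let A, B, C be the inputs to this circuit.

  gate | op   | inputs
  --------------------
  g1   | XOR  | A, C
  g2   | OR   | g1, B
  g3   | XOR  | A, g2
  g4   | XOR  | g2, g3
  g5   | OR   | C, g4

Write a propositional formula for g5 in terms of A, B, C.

g1 = A XOR C
g2 = g1 OR B = (A XOR C) OR B
g3 = A XOR g2 = A XOR ((A XOR C) OR B)
g4 = g2 XOR g3 = ((A XOR C) OR B) XOR (A XOR ((A XOR C) OR B))
g5 = C OR g4 = C OR (((A XOR C) OR B) XOR (A XOR ((A XOR C) OR B)))

C OR (((A XOR C) OR B) XOR (A XOR ((A XOR C) OR B)))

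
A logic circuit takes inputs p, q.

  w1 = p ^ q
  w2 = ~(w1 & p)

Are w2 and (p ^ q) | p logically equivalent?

No

w1 = p ^ q
w2 = ~(w1 & p) = ~((p ^ q) & p)
At p=0, q=0: circuit gives 1, formula gives 0.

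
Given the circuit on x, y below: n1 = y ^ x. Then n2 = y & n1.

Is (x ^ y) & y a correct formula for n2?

Yes

n1 = y ^ x
n2 = y & n1 = y & (y ^ x)
At x=0, y=0: circuit gives 0, formula gives 0.
At x=0, y=1: circuit gives 1, formula gives 1.
Agrees on all 4 inputs.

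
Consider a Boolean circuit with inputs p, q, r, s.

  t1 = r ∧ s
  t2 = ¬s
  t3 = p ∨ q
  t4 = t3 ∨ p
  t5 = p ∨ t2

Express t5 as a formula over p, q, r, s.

p ∨ ¬s

t2 = ¬s
t5 = p ∨ t2 = p ∨ ¬s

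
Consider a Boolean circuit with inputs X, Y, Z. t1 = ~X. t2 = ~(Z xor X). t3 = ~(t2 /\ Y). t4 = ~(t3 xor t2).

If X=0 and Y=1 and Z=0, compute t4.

0

t2 = ~(0 xor 0) = 1
t3 = ~(1 /\ 1) = 0
t4 = ~(0 xor 1) = 0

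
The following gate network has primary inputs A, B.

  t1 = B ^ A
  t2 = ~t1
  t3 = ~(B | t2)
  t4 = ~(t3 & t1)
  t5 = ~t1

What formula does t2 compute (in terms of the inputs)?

~(B ^ A)

t1 = B ^ A
t2 = ~t1 = ~(B ^ A)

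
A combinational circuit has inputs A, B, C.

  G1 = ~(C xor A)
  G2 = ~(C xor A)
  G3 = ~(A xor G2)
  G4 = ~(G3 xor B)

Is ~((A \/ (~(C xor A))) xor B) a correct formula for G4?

G2 = ~(C xor A)
G3 = ~(A xor G2) = ~(A xor (~(C xor A)))
G4 = ~(G3 xor B) = ~((~(A xor (~(C xor A)))) xor B)
At A=0, B=0, C=0: circuit gives 1, formula gives 0.

No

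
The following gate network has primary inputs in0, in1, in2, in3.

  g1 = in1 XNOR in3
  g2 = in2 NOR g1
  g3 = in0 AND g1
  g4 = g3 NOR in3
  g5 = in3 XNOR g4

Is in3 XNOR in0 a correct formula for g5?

g1 = in1 XNOR in3
g3 = in0 AND g1 = in0 AND (in1 XNOR in3)
g4 = g3 NOR in3 = (in0 AND (in1 XNOR in3)) NOR in3
g5 = in3 XNOR g4 = in3 XNOR ((in0 AND (in1 XNOR in3)) NOR in3)
At in0=0, in1=0, in2=0, in3=0: circuit gives 0, formula gives 1.

No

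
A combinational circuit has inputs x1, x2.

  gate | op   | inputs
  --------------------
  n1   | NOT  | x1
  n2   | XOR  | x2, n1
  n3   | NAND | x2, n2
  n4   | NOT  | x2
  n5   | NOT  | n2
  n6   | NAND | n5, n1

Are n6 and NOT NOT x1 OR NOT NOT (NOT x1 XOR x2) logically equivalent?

Yes

n1 = NOT x1
n2 = x2 XOR n1 = x2 XOR NOT x1
n5 = NOT n2 = NOT (x2 XOR NOT x1)
n6 = n5 NAND n1 = NOT (x2 XOR NOT x1) NAND NOT x1
At x1=0, x2=1: circuit gives 0, formula gives 0.
At x1=0, x2=0: circuit gives 1, formula gives 1.
Agrees on all 4 inputs.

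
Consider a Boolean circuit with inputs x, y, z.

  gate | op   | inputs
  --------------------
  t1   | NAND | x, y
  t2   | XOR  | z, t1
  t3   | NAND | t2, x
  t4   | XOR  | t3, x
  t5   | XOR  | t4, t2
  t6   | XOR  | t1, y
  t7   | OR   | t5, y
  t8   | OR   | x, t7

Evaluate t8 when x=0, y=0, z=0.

0

t1 = 0 NAND 0 = 1
t2 = 0 XOR 1 = 1
t3 = 1 NAND 0 = 1
t4 = 1 XOR 0 = 1
t5 = 1 XOR 1 = 0
t7 = 0 OR 0 = 0
t8 = 0 OR 0 = 0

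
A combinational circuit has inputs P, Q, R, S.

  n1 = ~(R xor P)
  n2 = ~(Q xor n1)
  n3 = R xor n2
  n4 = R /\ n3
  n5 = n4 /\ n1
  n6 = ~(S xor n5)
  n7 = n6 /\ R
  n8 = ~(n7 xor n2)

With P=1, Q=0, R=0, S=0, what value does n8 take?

n1 = ~(0 xor 1) = 0
n2 = ~(0 xor 0) = 1
n3 = 0 xor 1 = 1
n4 = 0 /\ 1 = 0
n5 = 0 /\ 0 = 0
n6 = ~(0 xor 0) = 1
n7 = 1 /\ 0 = 0
n8 = ~(0 xor 1) = 0

0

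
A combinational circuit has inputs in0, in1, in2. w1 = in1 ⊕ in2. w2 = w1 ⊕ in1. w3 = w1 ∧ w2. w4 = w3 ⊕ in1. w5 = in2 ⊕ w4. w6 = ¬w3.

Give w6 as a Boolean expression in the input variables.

w1 = in1 ⊕ in2
w2 = w1 ⊕ in1 = (in1 ⊕ in2) ⊕ in1
w3 = w1 ∧ w2 = (in1 ⊕ in2) ∧ ((in1 ⊕ in2) ⊕ in1)
w6 = ¬w3 = ¬((in1 ⊕ in2) ∧ ((in1 ⊕ in2) ⊕ in1))

¬((in1 ⊕ in2) ∧ ((in1 ⊕ in2) ⊕ in1))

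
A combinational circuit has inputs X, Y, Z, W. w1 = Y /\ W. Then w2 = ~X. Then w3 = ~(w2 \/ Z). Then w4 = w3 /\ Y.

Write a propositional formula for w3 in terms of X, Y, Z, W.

w2 = ~X
w3 = ~(w2 \/ Z) = ~(~X \/ Z)

~(~X \/ Z)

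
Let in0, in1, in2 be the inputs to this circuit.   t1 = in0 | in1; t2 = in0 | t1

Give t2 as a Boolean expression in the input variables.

in0 | (in0 | in1)

t1 = in0 | in1
t2 = in0 | t1 = in0 | (in0 | in1)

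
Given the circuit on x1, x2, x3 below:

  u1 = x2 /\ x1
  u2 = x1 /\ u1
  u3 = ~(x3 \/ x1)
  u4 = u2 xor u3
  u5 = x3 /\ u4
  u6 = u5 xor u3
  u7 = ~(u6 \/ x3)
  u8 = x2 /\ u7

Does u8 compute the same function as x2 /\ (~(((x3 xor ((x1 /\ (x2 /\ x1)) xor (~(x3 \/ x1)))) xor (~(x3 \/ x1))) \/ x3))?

No

u1 = x2 /\ x1
u2 = x1 /\ u1 = x1 /\ (x2 /\ x1)
u3 = ~(x3 \/ x1)
u4 = u2 xor u3 = (x1 /\ (x2 /\ x1)) xor (~(x3 \/ x1))
u5 = x3 /\ u4 = x3 /\ ((x1 /\ (x2 /\ x1)) xor (~(x3 \/ x1)))
u6 = u5 xor u3 = (x3 /\ ((x1 /\ (x2 /\ x1)) xor (~(x3 \/ x1)))) xor (~(x3 \/ x1))
u7 = ~(u6 \/ x3) = ~(((x3 /\ ((x1 /\ (x2 /\ x1)) xor (~(x3 \/ x1)))) xor (~(x3 \/ x1))) \/ x3)
u8 = x2 /\ u7 = x2 /\ (~(((x3 /\ ((x1 /\ (x2 /\ x1)) xor (~(x3 \/ x1)))) xor (~(x3 \/ x1))) \/ x3))
At x1=0, x2=1, x3=0: circuit gives 0, formula gives 1.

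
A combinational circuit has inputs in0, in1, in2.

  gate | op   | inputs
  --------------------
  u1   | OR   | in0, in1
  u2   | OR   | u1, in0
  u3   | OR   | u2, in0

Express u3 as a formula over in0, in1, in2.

((in0 OR in1) OR in0) OR in0

u1 = in0 OR in1
u2 = u1 OR in0 = (in0 OR in1) OR in0
u3 = u2 OR in0 = ((in0 OR in1) OR in0) OR in0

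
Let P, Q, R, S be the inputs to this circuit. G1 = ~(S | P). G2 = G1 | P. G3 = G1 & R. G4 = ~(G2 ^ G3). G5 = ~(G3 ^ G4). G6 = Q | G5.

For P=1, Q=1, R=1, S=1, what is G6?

1

G1 = ~(1 | 1) = 0
G2 = 0 | 1 = 1
G3 = 0 & 1 = 0
G4 = ~(1 ^ 0) = 0
G5 = ~(0 ^ 0) = 1
G6 = 1 | 1 = 1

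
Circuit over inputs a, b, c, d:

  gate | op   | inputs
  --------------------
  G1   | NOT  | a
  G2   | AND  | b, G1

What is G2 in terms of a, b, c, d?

G1 = NOT a
G2 = b AND G1 = b AND NOT a

b AND NOT a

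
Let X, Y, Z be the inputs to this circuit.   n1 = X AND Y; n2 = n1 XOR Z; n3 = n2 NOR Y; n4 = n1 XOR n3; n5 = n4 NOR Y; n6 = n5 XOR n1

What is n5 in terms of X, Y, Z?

((X AND Y) XOR (((X AND Y) XOR Z) NOR Y)) NOR Y

n1 = X AND Y
n2 = n1 XOR Z = (X AND Y) XOR Z
n3 = n2 NOR Y = ((X AND Y) XOR Z) NOR Y
n4 = n1 XOR n3 = (X AND Y) XOR (((X AND Y) XOR Z) NOR Y)
n5 = n4 NOR Y = ((X AND Y) XOR (((X AND Y) XOR Z) NOR Y)) NOR Y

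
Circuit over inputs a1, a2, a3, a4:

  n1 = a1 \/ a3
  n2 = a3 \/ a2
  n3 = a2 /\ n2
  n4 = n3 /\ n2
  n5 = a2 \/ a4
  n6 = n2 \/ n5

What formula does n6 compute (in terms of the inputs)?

n2 = a3 \/ a2
n5 = a2 \/ a4
n6 = n2 \/ n5 = (a3 \/ a2) \/ (a2 \/ a4)

(a3 \/ a2) \/ (a2 \/ a4)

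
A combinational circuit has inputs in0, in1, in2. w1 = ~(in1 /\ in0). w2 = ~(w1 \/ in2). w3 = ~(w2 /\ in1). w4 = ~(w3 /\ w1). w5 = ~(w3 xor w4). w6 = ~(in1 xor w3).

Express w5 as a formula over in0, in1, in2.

~((~((~((~(in1 /\ in0)) \/ in2)) /\ in1)) xor (~((~((~((~(in1 /\ in0)) \/ in2)) /\ in1)) /\ (~(in1 /\ in0)))))

w1 = ~(in1 /\ in0)
w2 = ~(w1 \/ in2) = ~((~(in1 /\ in0)) \/ in2)
w3 = ~(w2 /\ in1) = ~((~((~(in1 /\ in0)) \/ in2)) /\ in1)
w4 = ~(w3 /\ w1) = ~((~((~((~(in1 /\ in0)) \/ in2)) /\ in1)) /\ (~(in1 /\ in0)))
w5 = ~(w3 xor w4) = ~((~((~((~(in1 /\ in0)) \/ in2)) /\ in1)) xor (~((~((~((~(in1 /\ in0)) \/ in2)) /\ in1)) /\ (~(in1 /\ in0)))))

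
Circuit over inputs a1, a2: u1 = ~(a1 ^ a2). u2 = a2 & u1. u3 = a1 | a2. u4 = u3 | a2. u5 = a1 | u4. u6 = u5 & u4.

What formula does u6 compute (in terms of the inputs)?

(a1 | ((a1 | a2) | a2)) & ((a1 | a2) | a2)

u3 = a1 | a2
u4 = u3 | a2 = (a1 | a2) | a2
u5 = a1 | u4 = a1 | ((a1 | a2) | a2)
u6 = u5 & u4 = (a1 | ((a1 | a2) | a2)) & ((a1 | a2) | a2)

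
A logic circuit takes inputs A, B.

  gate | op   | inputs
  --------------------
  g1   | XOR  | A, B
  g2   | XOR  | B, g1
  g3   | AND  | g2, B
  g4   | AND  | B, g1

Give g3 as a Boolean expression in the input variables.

g1 = A XOR B
g2 = B XOR g1 = B XOR (A XOR B)
g3 = g2 AND B = (B XOR (A XOR B)) AND B

(B XOR (A XOR B)) AND B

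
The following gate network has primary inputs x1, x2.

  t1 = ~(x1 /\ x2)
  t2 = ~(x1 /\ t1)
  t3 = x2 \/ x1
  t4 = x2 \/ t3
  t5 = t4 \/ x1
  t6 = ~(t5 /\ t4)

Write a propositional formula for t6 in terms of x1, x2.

t3 = x2 \/ x1
t4 = x2 \/ t3 = x2 \/ (x2 \/ x1)
t5 = t4 \/ x1 = (x2 \/ (x2 \/ x1)) \/ x1
t6 = ~(t5 /\ t4) = ~(((x2 \/ (x2 \/ x1)) \/ x1) /\ (x2 \/ (x2 \/ x1)))

~(((x2 \/ (x2 \/ x1)) \/ x1) /\ (x2 \/ (x2 \/ x1)))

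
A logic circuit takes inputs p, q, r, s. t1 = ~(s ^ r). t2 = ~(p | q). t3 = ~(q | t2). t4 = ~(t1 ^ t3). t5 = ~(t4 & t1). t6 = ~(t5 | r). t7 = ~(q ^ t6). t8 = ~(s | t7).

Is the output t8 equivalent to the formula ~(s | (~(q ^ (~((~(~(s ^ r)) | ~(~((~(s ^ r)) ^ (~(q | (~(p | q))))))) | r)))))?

t1 = ~(s ^ r)
t2 = ~(p | q)
t3 = ~(q | t2) = ~(q | (~(p | q)))
t4 = ~(t1 ^ t3) = ~((~(s ^ r)) ^ (~(q | (~(p | q)))))
t5 = ~(t4 & t1) = ~((~((~(s ^ r)) ^ (~(q | (~(p | q)))))) & (~(s ^ r)))
t6 = ~(t5 | r) = ~((~((~((~(s ^ r)) ^ (~(q | (~(p | q)))))) & (~(s ^ r)))) | r)
t7 = ~(q ^ t6) = ~(q ^ (~((~((~((~(s ^ r)) ^ (~(q | (~(p | q)))))) & (~(s ^ r)))) | r)))
t8 = ~(s | t7) = ~(s | (~(q ^ (~((~((~((~(s ^ r)) ^ (~(q | (~(p | q)))))) & (~(s ^ r)))) | r)))))
At p=0, q=0, r=0, s=0: circuit gives 0, formula gives 0.
At p=0, q=1, r=0, s=0: circuit gives 1, formula gives 1.
Agrees on all 16 inputs.

Yes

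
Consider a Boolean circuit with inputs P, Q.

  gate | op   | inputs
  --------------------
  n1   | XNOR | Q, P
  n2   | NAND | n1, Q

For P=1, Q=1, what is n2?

0

n1 = 1 XNOR 1 = 1
n2 = 1 NAND 1 = 0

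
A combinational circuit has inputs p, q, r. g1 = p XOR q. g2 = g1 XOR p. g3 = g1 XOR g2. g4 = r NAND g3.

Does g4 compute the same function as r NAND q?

g1 = p XOR q
g2 = g1 XOR p = (p XOR q) XOR p
g3 = g1 XOR g2 = (p XOR q) XOR ((p XOR q) XOR p)
g4 = r NAND g3 = r NAND ((p XOR q) XOR ((p XOR q) XOR p))
At p=0, q=1, r=1: circuit gives 1, formula gives 0.

No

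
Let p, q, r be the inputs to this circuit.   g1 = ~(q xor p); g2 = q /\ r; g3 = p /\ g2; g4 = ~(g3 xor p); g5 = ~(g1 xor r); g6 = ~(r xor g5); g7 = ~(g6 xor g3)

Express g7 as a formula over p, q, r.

~((~(r xor (~((~(q xor p)) xor r)))) xor (p /\ (q /\ r)))

g1 = ~(q xor p)
g2 = q /\ r
g3 = p /\ g2 = p /\ (q /\ r)
g5 = ~(g1 xor r) = ~((~(q xor p)) xor r)
g6 = ~(r xor g5) = ~(r xor (~((~(q xor p)) xor r)))
g7 = ~(g6 xor g3) = ~((~(r xor (~((~(q xor p)) xor r)))) xor (p /\ (q /\ r)))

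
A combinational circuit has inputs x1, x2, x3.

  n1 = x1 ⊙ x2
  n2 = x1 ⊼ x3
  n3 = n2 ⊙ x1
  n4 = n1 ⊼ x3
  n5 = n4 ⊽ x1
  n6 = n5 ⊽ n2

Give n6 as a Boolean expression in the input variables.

n1 = x1 ⊙ x2
n2 = x1 ⊼ x3
n4 = n1 ⊼ x3 = (x1 ⊙ x2) ⊼ x3
n5 = n4 ⊽ x1 = ((x1 ⊙ x2) ⊼ x3) ⊽ x1
n6 = n5 ⊽ n2 = (((x1 ⊙ x2) ⊼ x3) ⊽ x1) ⊽ (x1 ⊼ x3)

(((x1 ⊙ x2) ⊼ x3) ⊽ x1) ⊽ (x1 ⊼ x3)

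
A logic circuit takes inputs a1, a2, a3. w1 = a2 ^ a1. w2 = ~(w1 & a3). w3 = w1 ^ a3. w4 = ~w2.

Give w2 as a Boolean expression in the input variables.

~((a2 ^ a1) & a3)

w1 = a2 ^ a1
w2 = ~(w1 & a3) = ~((a2 ^ a1) & a3)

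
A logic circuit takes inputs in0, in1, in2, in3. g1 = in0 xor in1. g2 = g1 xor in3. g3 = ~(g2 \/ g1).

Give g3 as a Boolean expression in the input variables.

g1 = in0 xor in1
g2 = g1 xor in3 = (in0 xor in1) xor in3
g3 = ~(g2 \/ g1) = ~(((in0 xor in1) xor in3) \/ (in0 xor in1))

~(((in0 xor in1) xor in3) \/ (in0 xor in1))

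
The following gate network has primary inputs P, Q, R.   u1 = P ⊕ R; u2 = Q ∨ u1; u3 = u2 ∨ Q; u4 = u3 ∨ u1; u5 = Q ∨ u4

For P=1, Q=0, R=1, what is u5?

u1 = 1 ⊕ 1 = 0
u2 = 0 ∨ 0 = 0
u3 = 0 ∨ 0 = 0
u4 = 0 ∨ 0 = 0
u5 = 0 ∨ 0 = 0

0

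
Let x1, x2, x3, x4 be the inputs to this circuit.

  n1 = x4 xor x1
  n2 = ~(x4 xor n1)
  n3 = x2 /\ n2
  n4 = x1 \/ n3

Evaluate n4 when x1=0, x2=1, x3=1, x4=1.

1

n1 = 1 xor 0 = 1
n2 = ~(1 xor 1) = 1
n3 = 1 /\ 1 = 1
n4 = 0 \/ 1 = 1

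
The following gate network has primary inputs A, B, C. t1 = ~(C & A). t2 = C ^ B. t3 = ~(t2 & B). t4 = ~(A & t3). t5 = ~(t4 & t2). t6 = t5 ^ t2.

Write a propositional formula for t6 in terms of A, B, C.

(~((~(A & (~((C ^ B) & B)))) & (C ^ B))) ^ (C ^ B)

t2 = C ^ B
t3 = ~(t2 & B) = ~((C ^ B) & B)
t4 = ~(A & t3) = ~(A & (~((C ^ B) & B)))
t5 = ~(t4 & t2) = ~((~(A & (~((C ^ B) & B)))) & (C ^ B))
t6 = t5 ^ t2 = (~((~(A & (~((C ^ B) & B)))) & (C ^ B))) ^ (C ^ B)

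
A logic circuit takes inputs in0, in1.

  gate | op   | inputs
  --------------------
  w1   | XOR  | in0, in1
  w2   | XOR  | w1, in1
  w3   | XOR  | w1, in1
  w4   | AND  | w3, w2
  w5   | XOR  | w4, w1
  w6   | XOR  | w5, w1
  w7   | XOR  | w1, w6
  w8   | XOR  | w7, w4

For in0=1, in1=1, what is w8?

0

w1 = 1 XOR 1 = 0
w2 = 0 XOR 1 = 1
w3 = 0 XOR 1 = 1
w4 = 1 AND 1 = 1
w5 = 1 XOR 0 = 1
w6 = 1 XOR 0 = 1
w7 = 0 XOR 1 = 1
w8 = 1 XOR 1 = 0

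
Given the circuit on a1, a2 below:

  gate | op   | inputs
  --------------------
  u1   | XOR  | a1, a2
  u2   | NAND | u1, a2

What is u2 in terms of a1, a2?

(a1 XOR a2) NAND a2

u1 = a1 XOR a2
u2 = u1 NAND a2 = (a1 XOR a2) NAND a2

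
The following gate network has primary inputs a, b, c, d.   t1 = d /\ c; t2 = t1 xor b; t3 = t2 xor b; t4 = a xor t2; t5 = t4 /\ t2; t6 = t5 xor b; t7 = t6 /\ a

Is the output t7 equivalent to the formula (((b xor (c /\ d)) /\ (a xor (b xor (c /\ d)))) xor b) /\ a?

Yes

t1 = d /\ c
t2 = t1 xor b = (d /\ c) xor b
t4 = a xor t2 = a xor ((d /\ c) xor b)
t5 = t4 /\ t2 = (a xor ((d /\ c) xor b)) /\ ((d /\ c) xor b)
t6 = t5 xor b = ((a xor ((d /\ c) xor b)) /\ ((d /\ c) xor b)) xor b
t7 = t6 /\ a = (((a xor ((d /\ c) xor b)) /\ ((d /\ c) xor b)) xor b) /\ a
At a=0, b=0, c=0, d=0: circuit gives 0, formula gives 0.
At a=1, b=1, c=0, d=0: circuit gives 1, formula gives 1.
Agrees on all 16 inputs.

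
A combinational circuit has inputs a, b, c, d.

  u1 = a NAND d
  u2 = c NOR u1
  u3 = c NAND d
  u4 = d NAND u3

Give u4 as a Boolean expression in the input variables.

d NAND (c NAND d)

u3 = c NAND d
u4 = d NAND u3 = d NAND (c NAND d)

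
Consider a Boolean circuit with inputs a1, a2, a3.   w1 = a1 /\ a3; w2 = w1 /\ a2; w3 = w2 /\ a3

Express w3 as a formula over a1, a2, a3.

w1 = a1 /\ a3
w2 = w1 /\ a2 = (a1 /\ a3) /\ a2
w3 = w2 /\ a3 = ((a1 /\ a3) /\ a2) /\ a3

((a1 /\ a3) /\ a2) /\ a3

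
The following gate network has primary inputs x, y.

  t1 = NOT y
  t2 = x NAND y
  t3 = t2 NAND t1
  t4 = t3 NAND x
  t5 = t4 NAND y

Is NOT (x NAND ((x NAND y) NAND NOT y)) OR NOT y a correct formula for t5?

Yes

t1 = NOT y
t2 = x NAND y
t3 = t2 NAND t1 = (x NAND y) NAND NOT y
t4 = t3 NAND x = ((x NAND y) NAND NOT y) NAND x
t5 = t4 NAND y = (((x NAND y) NAND NOT y) NAND x) NAND y
At x=0, y=1: circuit gives 0, formula gives 0.
At x=0, y=0: circuit gives 1, formula gives 1.
Agrees on all 4 inputs.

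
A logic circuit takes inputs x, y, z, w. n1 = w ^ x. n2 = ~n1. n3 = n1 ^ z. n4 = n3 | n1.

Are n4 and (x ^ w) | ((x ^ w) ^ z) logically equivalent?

Yes

n1 = w ^ x
n3 = n1 ^ z = (w ^ x) ^ z
n4 = n3 | n1 = ((w ^ x) ^ z) | (w ^ x)
At x=0, y=0, z=0, w=0: circuit gives 0, formula gives 0.
At x=0, y=0, z=0, w=1: circuit gives 1, formula gives 1.
Agrees on all 16 inputs.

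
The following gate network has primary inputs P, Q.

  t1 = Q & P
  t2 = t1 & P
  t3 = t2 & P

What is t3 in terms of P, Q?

((Q & P) & P) & P

t1 = Q & P
t2 = t1 & P = (Q & P) & P
t3 = t2 & P = ((Q & P) & P) & P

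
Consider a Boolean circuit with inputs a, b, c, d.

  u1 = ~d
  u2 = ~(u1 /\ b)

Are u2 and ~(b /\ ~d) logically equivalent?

u1 = ~d
u2 = ~(u1 /\ b) = ~(~d /\ b)
At a=0, b=1, c=0, d=0: circuit gives 0, formula gives 0.
At a=0, b=0, c=0, d=0: circuit gives 1, formula gives 1.
Agrees on all 16 inputs.

Yes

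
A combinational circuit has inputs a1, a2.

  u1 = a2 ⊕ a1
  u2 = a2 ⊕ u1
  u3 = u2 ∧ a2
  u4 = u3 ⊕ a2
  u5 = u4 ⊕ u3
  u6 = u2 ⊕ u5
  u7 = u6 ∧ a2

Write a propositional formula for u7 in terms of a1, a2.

((a2 ⊕ (a2 ⊕ a1)) ⊕ ((((a2 ⊕ (a2 ⊕ a1)) ∧ a2) ⊕ a2) ⊕ ((a2 ⊕ (a2 ⊕ a1)) ∧ a2))) ∧ a2

u1 = a2 ⊕ a1
u2 = a2 ⊕ u1 = a2 ⊕ (a2 ⊕ a1)
u3 = u2 ∧ a2 = (a2 ⊕ (a2 ⊕ a1)) ∧ a2
u4 = u3 ⊕ a2 = ((a2 ⊕ (a2 ⊕ a1)) ∧ a2) ⊕ a2
u5 = u4 ⊕ u3 = (((a2 ⊕ (a2 ⊕ a1)) ∧ a2) ⊕ a2) ⊕ ((a2 ⊕ (a2 ⊕ a1)) ∧ a2)
u6 = u2 ⊕ u5 = (a2 ⊕ (a2 ⊕ a1)) ⊕ ((((a2 ⊕ (a2 ⊕ a1)) ∧ a2) ⊕ a2) ⊕ ((a2 ⊕ (a2 ⊕ a1)) ∧ a2))
u7 = u6 ∧ a2 = ((a2 ⊕ (a2 ⊕ a1)) ⊕ ((((a2 ⊕ (a2 ⊕ a1)) ∧ a2) ⊕ a2) ⊕ ((a2 ⊕ (a2 ⊕ a1)) ∧ a2))) ∧ a2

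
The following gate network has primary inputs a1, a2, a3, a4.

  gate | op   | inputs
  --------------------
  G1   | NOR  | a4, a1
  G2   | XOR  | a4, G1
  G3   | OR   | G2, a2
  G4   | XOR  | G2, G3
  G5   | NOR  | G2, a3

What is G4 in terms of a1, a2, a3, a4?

(a4 XOR (a4 NOR a1)) XOR ((a4 XOR (a4 NOR a1)) OR a2)

G1 = a4 NOR a1
G2 = a4 XOR G1 = a4 XOR (a4 NOR a1)
G3 = G2 OR a2 = (a4 XOR (a4 NOR a1)) OR a2
G4 = G2 XOR G3 = (a4 XOR (a4 NOR a1)) XOR ((a4 XOR (a4 NOR a1)) OR a2)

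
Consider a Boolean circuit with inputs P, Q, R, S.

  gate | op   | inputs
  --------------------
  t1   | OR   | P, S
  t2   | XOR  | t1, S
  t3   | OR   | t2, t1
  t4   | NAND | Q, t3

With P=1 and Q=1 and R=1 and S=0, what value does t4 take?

t1 = 1 OR 0 = 1
t2 = 1 XOR 0 = 1
t3 = 1 OR 1 = 1
t4 = 1 NAND 1 = 0

0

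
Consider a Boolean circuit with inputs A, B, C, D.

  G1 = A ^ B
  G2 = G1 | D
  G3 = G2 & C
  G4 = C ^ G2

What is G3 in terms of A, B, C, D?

G1 = A ^ B
G2 = G1 | D = (A ^ B) | D
G3 = G2 & C = ((A ^ B) | D) & C

((A ^ B) | D) & C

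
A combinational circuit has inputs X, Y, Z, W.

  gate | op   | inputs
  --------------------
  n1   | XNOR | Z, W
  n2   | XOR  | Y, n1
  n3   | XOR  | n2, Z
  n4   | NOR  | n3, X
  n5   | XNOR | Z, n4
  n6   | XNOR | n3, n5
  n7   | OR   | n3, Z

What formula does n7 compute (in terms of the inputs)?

((Y XOR (Z XNOR W)) XOR Z) OR Z

n1 = Z XNOR W
n2 = Y XOR n1 = Y XOR (Z XNOR W)
n3 = n2 XOR Z = (Y XOR (Z XNOR W)) XOR Z
n7 = n3 OR Z = ((Y XOR (Z XNOR W)) XOR Z) OR Z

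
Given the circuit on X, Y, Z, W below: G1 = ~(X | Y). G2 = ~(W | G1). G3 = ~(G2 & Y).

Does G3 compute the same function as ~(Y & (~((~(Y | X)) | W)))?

Yes

G1 = ~(X | Y)
G2 = ~(W | G1) = ~(W | (~(X | Y)))
G3 = ~(G2 & Y) = ~((~(W | (~(X | Y)))) & Y)
At X=0, Y=1, Z=0, W=0: circuit gives 0, formula gives 0.
At X=0, Y=0, Z=0, W=0: circuit gives 1, formula gives 1.
Agrees on all 16 inputs.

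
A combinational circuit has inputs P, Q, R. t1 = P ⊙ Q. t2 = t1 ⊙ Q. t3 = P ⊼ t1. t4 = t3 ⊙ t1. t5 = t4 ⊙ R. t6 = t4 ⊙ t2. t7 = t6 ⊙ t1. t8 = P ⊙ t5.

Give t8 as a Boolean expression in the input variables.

P ⊙ (((P ⊼ (P ⊙ Q)) ⊙ (P ⊙ Q)) ⊙ R)

t1 = P ⊙ Q
t3 = P ⊼ t1 = P ⊼ (P ⊙ Q)
t4 = t3 ⊙ t1 = (P ⊼ (P ⊙ Q)) ⊙ (P ⊙ Q)
t5 = t4 ⊙ R = ((P ⊼ (P ⊙ Q)) ⊙ (P ⊙ Q)) ⊙ R
t8 = P ⊙ t5 = P ⊙ (((P ⊼ (P ⊙ Q)) ⊙ (P ⊙ Q)) ⊙ R)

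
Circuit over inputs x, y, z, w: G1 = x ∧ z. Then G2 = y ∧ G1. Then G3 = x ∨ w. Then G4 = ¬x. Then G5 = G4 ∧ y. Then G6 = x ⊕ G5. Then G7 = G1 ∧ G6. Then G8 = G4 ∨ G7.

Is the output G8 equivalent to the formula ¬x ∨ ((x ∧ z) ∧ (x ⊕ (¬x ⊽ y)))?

No

G1 = x ∧ z
G4 = ¬x
G5 = G4 ∧ y = ¬x ∧ y
G6 = x ⊕ G5 = x ⊕ (¬x ∧ y)
G7 = G1 ∧ G6 = (x ∧ z) ∧ (x ⊕ (¬x ∧ y))
G8 = G4 ∨ G7 = ¬x ∨ ((x ∧ z) ∧ (x ⊕ (¬x ∧ y)))
At x=1, y=0, z=1, w=0: circuit gives 1, formula gives 0.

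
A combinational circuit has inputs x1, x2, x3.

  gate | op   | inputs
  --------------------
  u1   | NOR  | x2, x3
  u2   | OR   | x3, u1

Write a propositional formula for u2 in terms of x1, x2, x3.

x3 OR (x2 NOR x3)

u1 = x2 NOR x3
u2 = x3 OR u1 = x3 OR (x2 NOR x3)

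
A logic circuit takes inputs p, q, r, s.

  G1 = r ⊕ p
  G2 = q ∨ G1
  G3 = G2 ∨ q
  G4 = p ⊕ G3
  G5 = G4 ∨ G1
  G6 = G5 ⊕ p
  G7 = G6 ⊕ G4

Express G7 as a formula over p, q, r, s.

G1 = r ⊕ p
G2 = q ∨ G1 = q ∨ (r ⊕ p)
G3 = G2 ∨ q = (q ∨ (r ⊕ p)) ∨ q
G4 = p ⊕ G3 = p ⊕ ((q ∨ (r ⊕ p)) ∨ q)
G5 = G4 ∨ G1 = (p ⊕ ((q ∨ (r ⊕ p)) ∨ q)) ∨ (r ⊕ p)
G6 = G5 ⊕ p = ((p ⊕ ((q ∨ (r ⊕ p)) ∨ q)) ∨ (r ⊕ p)) ⊕ p
G7 = G6 ⊕ G4 = (((p ⊕ ((q ∨ (r ⊕ p)) ∨ q)) ∨ (r ⊕ p)) ⊕ p) ⊕ (p ⊕ ((q ∨ (r ⊕ p)) ∨ q))

(((p ⊕ ((q ∨ (r ⊕ p)) ∨ q)) ∨ (r ⊕ p)) ⊕ p) ⊕ (p ⊕ ((q ∨ (r ⊕ p)) ∨ q))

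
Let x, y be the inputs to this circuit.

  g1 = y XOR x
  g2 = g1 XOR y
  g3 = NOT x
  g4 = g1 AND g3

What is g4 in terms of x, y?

g1 = y XOR x
g3 = NOT x
g4 = g1 AND g3 = (y XOR x) AND NOT x

(y XOR x) AND NOT x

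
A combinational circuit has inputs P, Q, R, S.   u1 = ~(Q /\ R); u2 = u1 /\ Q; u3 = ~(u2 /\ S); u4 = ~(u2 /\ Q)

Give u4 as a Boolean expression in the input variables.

u1 = ~(Q /\ R)
u2 = u1 /\ Q = (~(Q /\ R)) /\ Q
u4 = ~(u2 /\ Q) = ~(((~(Q /\ R)) /\ Q) /\ Q)

~(((~(Q /\ R)) /\ Q) /\ Q)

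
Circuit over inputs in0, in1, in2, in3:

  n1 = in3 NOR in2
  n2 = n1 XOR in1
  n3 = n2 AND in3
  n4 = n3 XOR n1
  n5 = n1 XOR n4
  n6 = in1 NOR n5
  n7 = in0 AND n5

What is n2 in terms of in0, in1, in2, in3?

(in3 NOR in2) XOR in1

n1 = in3 NOR in2
n2 = n1 XOR in1 = (in3 NOR in2) XOR in1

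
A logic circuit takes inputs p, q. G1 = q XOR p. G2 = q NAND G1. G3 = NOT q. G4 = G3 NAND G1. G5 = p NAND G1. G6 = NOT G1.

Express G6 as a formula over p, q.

G1 = q XOR p
G6 = NOT G1 = NOT (q XOR p)

NOT (q XOR p)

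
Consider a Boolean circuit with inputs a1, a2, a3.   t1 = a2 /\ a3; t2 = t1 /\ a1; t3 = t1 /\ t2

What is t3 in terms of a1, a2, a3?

(a2 /\ a3) /\ ((a2 /\ a3) /\ a1)

t1 = a2 /\ a3
t2 = t1 /\ a1 = (a2 /\ a3) /\ a1
t3 = t1 /\ t2 = (a2 /\ a3) /\ ((a2 /\ a3) /\ a1)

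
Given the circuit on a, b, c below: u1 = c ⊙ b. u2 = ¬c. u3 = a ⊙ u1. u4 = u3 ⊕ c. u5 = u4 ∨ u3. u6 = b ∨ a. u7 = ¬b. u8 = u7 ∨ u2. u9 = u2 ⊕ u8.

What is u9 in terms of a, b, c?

u2 = ¬c
u7 = ¬b
u8 = u7 ∨ u2 = ¬b ∨ ¬c
u9 = u2 ⊕ u8 = ¬c ⊕ (¬b ∨ ¬c)

¬c ⊕ (¬b ∨ ¬c)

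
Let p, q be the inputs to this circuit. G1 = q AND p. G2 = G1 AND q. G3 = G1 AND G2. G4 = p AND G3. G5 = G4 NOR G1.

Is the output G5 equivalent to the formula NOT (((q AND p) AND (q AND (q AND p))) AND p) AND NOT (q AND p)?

Yes

G1 = q AND p
G2 = G1 AND q = (q AND p) AND q
G3 = G1 AND G2 = (q AND p) AND ((q AND p) AND q)
G4 = p AND G3 = p AND ((q AND p) AND ((q AND p) AND q))
G5 = G4 NOR G1 = (p AND ((q AND p) AND ((q AND p) AND q))) NOR (q AND p)
At p=1, q=1: circuit gives 0, formula gives 0.
At p=0, q=0: circuit gives 1, formula gives 1.
Agrees on all 4 inputs.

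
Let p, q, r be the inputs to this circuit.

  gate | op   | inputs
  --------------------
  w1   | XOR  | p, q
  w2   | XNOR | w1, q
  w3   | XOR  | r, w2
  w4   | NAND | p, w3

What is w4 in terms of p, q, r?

w1 = p XOR q
w2 = w1 XNOR q = (p XOR q) XNOR q
w3 = r XOR w2 = r XOR ((p XOR q) XNOR q)
w4 = p NAND w3 = p NAND (r XOR ((p XOR q) XNOR q))

p NAND (r XOR ((p XOR q) XNOR q))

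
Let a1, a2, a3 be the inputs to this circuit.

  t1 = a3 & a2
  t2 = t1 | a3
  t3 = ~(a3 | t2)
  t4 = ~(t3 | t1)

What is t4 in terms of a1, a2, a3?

t1 = a3 & a2
t2 = t1 | a3 = (a3 & a2) | a3
t3 = ~(a3 | t2) = ~(a3 | ((a3 & a2) | a3))
t4 = ~(t3 | t1) = ~((~(a3 | ((a3 & a2) | a3))) | (a3 & a2))

~((~(a3 | ((a3 & a2) | a3))) | (a3 & a2))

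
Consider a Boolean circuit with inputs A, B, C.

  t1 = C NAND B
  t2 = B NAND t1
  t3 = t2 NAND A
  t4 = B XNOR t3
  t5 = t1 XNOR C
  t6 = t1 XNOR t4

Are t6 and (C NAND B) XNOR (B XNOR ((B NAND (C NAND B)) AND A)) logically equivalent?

No

t1 = C NAND B
t2 = B NAND t1 = B NAND (C NAND B)
t3 = t2 NAND A = (B NAND (C NAND B)) NAND A
t4 = B XNOR t3 = B XNOR ((B NAND (C NAND B)) NAND A)
t6 = t1 XNOR t4 = (C NAND B) XNOR (B XNOR ((B NAND (C NAND B)) NAND A))
At A=0, B=0, C=0: circuit gives 0, formula gives 1.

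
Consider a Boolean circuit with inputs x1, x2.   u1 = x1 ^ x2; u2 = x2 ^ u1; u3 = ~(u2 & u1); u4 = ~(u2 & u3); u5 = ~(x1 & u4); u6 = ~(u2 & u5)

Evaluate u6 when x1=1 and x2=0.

1

u1 = 1 ^ 0 = 1
u2 = 0 ^ 1 = 1
u3 = ~(1 & 1) = 0
u4 = ~(1 & 0) = 1
u5 = ~(1 & 1) = 0
u6 = ~(1 & 0) = 1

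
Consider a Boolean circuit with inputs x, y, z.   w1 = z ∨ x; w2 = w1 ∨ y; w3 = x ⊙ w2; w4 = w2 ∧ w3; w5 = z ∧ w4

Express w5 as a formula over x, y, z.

z ∧ (((z ∨ x) ∨ y) ∧ (x ⊙ ((z ∨ x) ∨ y)))

w1 = z ∨ x
w2 = w1 ∨ y = (z ∨ x) ∨ y
w3 = x ⊙ w2 = x ⊙ ((z ∨ x) ∨ y)
w4 = w2 ∧ w3 = ((z ∨ x) ∨ y) ∧ (x ⊙ ((z ∨ x) ∨ y))
w5 = z ∧ w4 = z ∧ (((z ∨ x) ∨ y) ∧ (x ⊙ ((z ∨ x) ∨ y)))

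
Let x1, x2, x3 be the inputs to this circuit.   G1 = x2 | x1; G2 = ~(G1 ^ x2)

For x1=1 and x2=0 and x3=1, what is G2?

G1 = 0 | 1 = 1
G2 = ~(1 ^ 0) = 0

0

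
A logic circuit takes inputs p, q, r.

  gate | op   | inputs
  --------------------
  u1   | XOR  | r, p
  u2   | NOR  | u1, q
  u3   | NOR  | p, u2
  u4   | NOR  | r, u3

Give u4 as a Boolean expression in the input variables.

r NOR (p NOR ((r XOR p) NOR q))

u1 = r XOR p
u2 = u1 NOR q = (r XOR p) NOR q
u3 = p NOR u2 = p NOR ((r XOR p) NOR q)
u4 = r NOR u3 = r NOR (p NOR ((r XOR p) NOR q))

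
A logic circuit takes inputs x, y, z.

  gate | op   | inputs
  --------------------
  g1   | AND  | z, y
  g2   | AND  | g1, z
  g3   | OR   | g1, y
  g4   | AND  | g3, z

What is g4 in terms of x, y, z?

g1 = z AND y
g3 = g1 OR y = (z AND y) OR y
g4 = g3 AND z = ((z AND y) OR y) AND z

((z AND y) OR y) AND z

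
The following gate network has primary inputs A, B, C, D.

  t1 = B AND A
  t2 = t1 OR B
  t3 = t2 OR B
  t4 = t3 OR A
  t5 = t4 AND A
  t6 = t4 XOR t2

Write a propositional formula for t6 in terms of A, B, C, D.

((((B AND A) OR B) OR B) OR A) XOR ((B AND A) OR B)

t1 = B AND A
t2 = t1 OR B = (B AND A) OR B
t3 = t2 OR B = ((B AND A) OR B) OR B
t4 = t3 OR A = (((B AND A) OR B) OR B) OR A
t6 = t4 XOR t2 = ((((B AND A) OR B) OR B) OR A) XOR ((B AND A) OR B)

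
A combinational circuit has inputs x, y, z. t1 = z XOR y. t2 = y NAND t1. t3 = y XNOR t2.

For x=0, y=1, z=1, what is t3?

t1 = 1 XOR 1 = 0
t2 = 1 NAND 0 = 1
t3 = 1 XNOR 1 = 1

1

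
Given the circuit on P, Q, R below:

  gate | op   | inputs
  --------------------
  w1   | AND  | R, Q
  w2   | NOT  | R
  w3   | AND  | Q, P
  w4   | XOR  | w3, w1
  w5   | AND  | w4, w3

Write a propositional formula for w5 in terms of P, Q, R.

((Q AND P) XOR (R AND Q)) AND (Q AND P)

w1 = R AND Q
w3 = Q AND P
w4 = w3 XOR w1 = (Q AND P) XOR (R AND Q)
w5 = w4 AND w3 = ((Q AND P) XOR (R AND Q)) AND (Q AND P)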